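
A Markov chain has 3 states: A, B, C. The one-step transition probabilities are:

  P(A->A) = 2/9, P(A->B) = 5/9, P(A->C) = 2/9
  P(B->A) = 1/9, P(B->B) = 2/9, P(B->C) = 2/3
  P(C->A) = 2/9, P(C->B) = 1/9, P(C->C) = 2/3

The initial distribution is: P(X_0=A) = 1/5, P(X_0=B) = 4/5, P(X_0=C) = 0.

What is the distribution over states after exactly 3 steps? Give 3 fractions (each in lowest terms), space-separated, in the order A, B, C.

Propagating the distribution step by step (d_{t+1} = d_t * P):
d_0 = (A=1/5, B=4/5, C=0)
  d_1[A] = 1/5*2/9 + 4/5*1/9 + 0*2/9 = 2/15
  d_1[B] = 1/5*5/9 + 4/5*2/9 + 0*1/9 = 13/45
  d_1[C] = 1/5*2/9 + 4/5*2/3 + 0*2/3 = 26/45
d_1 = (A=2/15, B=13/45, C=26/45)
  d_2[A] = 2/15*2/9 + 13/45*1/9 + 26/45*2/9 = 77/405
  d_2[B] = 2/15*5/9 + 13/45*2/9 + 26/45*1/9 = 82/405
  d_2[C] = 2/15*2/9 + 13/45*2/3 + 26/45*2/3 = 82/135
d_2 = (A=77/405, B=82/405, C=82/135)
  d_3[A] = 77/405*2/9 + 82/405*1/9 + 82/135*2/9 = 728/3645
  d_3[B] = 77/405*5/9 + 82/405*2/9 + 82/135*1/9 = 53/243
  d_3[C] = 77/405*2/9 + 82/405*2/3 + 82/135*2/3 = 2122/3645
d_3 = (A=728/3645, B=53/243, C=2122/3645)

Answer: 728/3645 53/243 2122/3645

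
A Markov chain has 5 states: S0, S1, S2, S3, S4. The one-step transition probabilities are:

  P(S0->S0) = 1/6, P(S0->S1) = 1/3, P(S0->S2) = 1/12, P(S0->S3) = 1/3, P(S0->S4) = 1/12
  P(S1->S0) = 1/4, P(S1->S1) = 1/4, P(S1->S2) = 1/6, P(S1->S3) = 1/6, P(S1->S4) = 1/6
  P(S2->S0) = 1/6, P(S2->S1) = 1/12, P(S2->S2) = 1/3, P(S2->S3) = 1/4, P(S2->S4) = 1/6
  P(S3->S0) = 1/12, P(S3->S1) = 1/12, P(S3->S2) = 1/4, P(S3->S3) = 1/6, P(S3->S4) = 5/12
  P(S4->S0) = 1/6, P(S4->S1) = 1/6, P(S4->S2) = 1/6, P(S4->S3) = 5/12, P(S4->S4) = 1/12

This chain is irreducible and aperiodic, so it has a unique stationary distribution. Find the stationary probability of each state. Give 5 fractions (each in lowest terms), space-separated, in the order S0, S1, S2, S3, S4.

The stationary distribution satisfies pi = pi * P, i.e.:
  pi_S0 = 1/6*pi_S0 + 1/4*pi_S1 + 1/6*pi_S2 + 1/12*pi_S3 + 1/6*pi_S4
  pi_S1 = 1/3*pi_S0 + 1/4*pi_S1 + 1/12*pi_S2 + 1/12*pi_S3 + 1/6*pi_S4
  pi_S2 = 1/12*pi_S0 + 1/6*pi_S1 + 1/3*pi_S2 + 1/4*pi_S3 + 1/6*pi_S4
  pi_S3 = 1/3*pi_S0 + 1/6*pi_S1 + 1/4*pi_S2 + 1/6*pi_S3 + 5/12*pi_S4
  pi_S4 = 1/12*pi_S0 + 1/6*pi_S1 + 1/6*pi_S2 + 5/12*pi_S3 + 1/12*pi_S4
with normalization: pi_S0 + pi_S1 + pi_S2 + pi_S3 + pi_S4 = 1.

Using the first 4 balance equations plus normalization, the linear system A*pi = b is:
  [-5/6, 1/4, 1/6, 1/12, 1/6] . pi = 0
  [1/3, -3/4, 1/12, 1/12, 1/6] . pi = 0
  [1/12, 1/6, -2/3, 1/4, 1/6] . pi = 0
  [1/3, 1/6, 1/4, -5/6, 5/12] . pi = 0
  [1, 1, 1, 1, 1] . pi = 1

Solving yields:
  pi_S0 = 3049/19189
  pi_S1 = 3221/19189
  pi_S2 = 4034/19189
  pi_S3 = 5011/19189
  pi_S4 = 3874/19189

Verification (pi * P):
  3049/19189*1/6 + 3221/19189*1/4 + 4034/19189*1/6 + 5011/19189*1/12 + 3874/19189*1/6 = 3049/19189 = pi_S0  (ok)
  3049/19189*1/3 + 3221/19189*1/4 + 4034/19189*1/12 + 5011/19189*1/12 + 3874/19189*1/6 = 3221/19189 = pi_S1  (ok)
  3049/19189*1/12 + 3221/19189*1/6 + 4034/19189*1/3 + 5011/19189*1/4 + 3874/19189*1/6 = 4034/19189 = pi_S2  (ok)
  3049/19189*1/3 + 3221/19189*1/6 + 4034/19189*1/4 + 5011/19189*1/6 + 3874/19189*5/12 = 5011/19189 = pi_S3  (ok)
  3049/19189*1/12 + 3221/19189*1/6 + 4034/19189*1/6 + 5011/19189*5/12 + 3874/19189*1/12 = 3874/19189 = pi_S4  (ok)

Answer: 3049/19189 3221/19189 4034/19189 5011/19189 3874/19189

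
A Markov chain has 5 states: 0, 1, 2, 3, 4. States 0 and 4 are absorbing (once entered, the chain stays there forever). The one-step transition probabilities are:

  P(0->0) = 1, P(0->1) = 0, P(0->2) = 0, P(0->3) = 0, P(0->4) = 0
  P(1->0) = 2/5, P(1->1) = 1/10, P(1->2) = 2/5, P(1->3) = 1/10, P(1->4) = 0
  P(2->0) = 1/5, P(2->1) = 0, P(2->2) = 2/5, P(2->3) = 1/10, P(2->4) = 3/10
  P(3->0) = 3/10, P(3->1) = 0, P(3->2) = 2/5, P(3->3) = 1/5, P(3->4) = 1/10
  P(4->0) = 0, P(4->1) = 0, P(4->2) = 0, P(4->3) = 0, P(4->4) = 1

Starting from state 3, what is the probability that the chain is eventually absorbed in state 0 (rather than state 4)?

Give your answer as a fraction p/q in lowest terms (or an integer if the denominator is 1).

Let a_i = P(absorbed in 0 | start in state i).
Boundary conditions: a_0 = 1, a_4 = 0.
For each transient state i, a_i = sum_j P(i->j) * a_j:
  a_1 = 2/5*a_0 + 1/10*a_1 + 2/5*a_2 + 1/10*a_3 + 0*a_4
  a_2 = 1/5*a_0 + 0*a_1 + 2/5*a_2 + 1/10*a_3 + 3/10*a_4
  a_3 = 3/10*a_0 + 0*a_1 + 2/5*a_2 + 1/5*a_3 + 1/10*a_4

Substituting a_0 = 1 and a_4 = 0, rearrange to (I - Q) a = r where r[i] = P(i -> 0):
  [9/10, -2/5, -1/10] . (a_1, a_2, a_3) = 2/5
  [0, 3/5, -1/10] . (a_1, a_2, a_3) = 1/5
  [0, -2/5, 4/5] . (a_1, a_2, a_3) = 3/10

Solving yields:
  a_1 = 139/198
  a_2 = 19/44
  a_3 = 13/22

Starting state is 3, so the absorption probability is a_3 = 13/22.

Answer: 13/22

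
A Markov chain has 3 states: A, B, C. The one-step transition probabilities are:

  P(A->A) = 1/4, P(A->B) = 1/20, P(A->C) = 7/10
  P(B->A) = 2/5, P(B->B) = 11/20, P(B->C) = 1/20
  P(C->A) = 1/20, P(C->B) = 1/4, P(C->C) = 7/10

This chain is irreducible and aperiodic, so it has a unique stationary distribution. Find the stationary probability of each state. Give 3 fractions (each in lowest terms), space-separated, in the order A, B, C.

The stationary distribution satisfies pi = pi * P, i.e.:
  pi_A = 1/4*pi_A + 2/5*pi_B + 1/20*pi_C
  pi_B = 1/20*pi_A + 11/20*pi_B + 1/4*pi_C
  pi_C = 7/10*pi_A + 1/20*pi_B + 7/10*pi_C
with normalization: pi_A + pi_B + pi_C = 1.

Using the first 2 balance equations plus normalization, the linear system A*pi = b is:
  [-3/4, 2/5, 1/20] . pi = 0
  [1/20, -9/20, 1/4] . pi = 0
  [1, 1, 1] . pi = 1

Solving yields:
  pi_A = 7/36
  pi_B = 19/63
  pi_C = 127/252

Verification (pi * P):
  7/36*1/4 + 19/63*2/5 + 127/252*1/20 = 7/36 = pi_A  (ok)
  7/36*1/20 + 19/63*11/20 + 127/252*1/4 = 19/63 = pi_B  (ok)
  7/36*7/10 + 19/63*1/20 + 127/252*7/10 = 127/252 = pi_C  (ok)

Answer: 7/36 19/63 127/252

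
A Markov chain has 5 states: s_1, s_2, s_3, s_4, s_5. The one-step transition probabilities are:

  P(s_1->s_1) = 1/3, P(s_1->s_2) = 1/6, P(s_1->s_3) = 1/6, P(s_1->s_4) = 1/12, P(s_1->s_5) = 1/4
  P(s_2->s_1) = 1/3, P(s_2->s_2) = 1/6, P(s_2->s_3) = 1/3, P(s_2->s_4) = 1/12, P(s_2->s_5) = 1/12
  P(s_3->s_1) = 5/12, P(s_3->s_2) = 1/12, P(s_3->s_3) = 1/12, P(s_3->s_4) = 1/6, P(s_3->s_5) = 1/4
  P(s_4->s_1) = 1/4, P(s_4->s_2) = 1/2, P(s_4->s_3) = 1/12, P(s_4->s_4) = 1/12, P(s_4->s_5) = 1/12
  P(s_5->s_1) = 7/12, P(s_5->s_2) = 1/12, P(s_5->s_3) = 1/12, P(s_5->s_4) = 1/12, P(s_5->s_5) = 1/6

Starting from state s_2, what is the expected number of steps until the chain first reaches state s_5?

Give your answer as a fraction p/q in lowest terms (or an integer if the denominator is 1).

Answer: 4436/771

Derivation:
Let h_i = expected steps to first reach s_5 from state i.
Boundary: h_s_5 = 0.
First-step equations for the other states:
  h_s_1 = 1 + 1/3*h_s_1 + 1/6*h_s_2 + 1/6*h_s_3 + 1/12*h_s_4 + 1/4*h_s_5
  h_s_2 = 1 + 1/3*h_s_1 + 1/6*h_s_2 + 1/3*h_s_3 + 1/12*h_s_4 + 1/12*h_s_5
  h_s_3 = 1 + 5/12*h_s_1 + 1/12*h_s_2 + 1/12*h_s_3 + 1/6*h_s_4 + 1/4*h_s_5
  h_s_4 = 1 + 1/4*h_s_1 + 1/2*h_s_2 + 1/12*h_s_3 + 1/12*h_s_4 + 1/12*h_s_5

Substituting h_s_5 = 0 and rearranging gives the linear system (I - Q) h = 1:
  [2/3, -1/6, -1/6, -1/12] . (h_s_1, h_s_2, h_s_3, h_s_4) = 1
  [-1/3, 5/6, -1/3, -1/12] . (h_s_1, h_s_2, h_s_3, h_s_4) = 1
  [-5/12, -1/12, 11/12, -1/6] . (h_s_1, h_s_2, h_s_3, h_s_4) = 1
  [-1/4, -1/2, -1/12, 11/12] . (h_s_1, h_s_2, h_s_3, h_s_4) = 1

Solving yields:
  h_s_1 = 3800/771
  h_s_2 = 4436/771
  h_s_3 = 1272/257
  h_s_4 = 1548/257

Starting state is s_2, so the expected hitting time is h_s_2 = 4436/771.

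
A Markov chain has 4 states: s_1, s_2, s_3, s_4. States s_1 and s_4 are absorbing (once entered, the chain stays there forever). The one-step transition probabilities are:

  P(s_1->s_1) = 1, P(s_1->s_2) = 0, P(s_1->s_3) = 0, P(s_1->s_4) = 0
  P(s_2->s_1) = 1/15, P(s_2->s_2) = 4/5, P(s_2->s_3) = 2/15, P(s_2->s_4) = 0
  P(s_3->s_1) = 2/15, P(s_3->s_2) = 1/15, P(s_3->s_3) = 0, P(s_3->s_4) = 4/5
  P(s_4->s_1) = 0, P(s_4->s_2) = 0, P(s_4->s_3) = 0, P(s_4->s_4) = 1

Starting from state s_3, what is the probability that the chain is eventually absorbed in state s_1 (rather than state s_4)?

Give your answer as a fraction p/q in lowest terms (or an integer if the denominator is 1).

Answer: 7/43

Derivation:
Let a_i = P(absorbed in s_1 | start in state i).
Boundary conditions: a_s_1 = 1, a_s_4 = 0.
For each transient state i, a_i = sum_j P(i->j) * a_j:
  a_s_2 = 1/15*a_s_1 + 4/5*a_s_2 + 2/15*a_s_3 + 0*a_s_4
  a_s_3 = 2/15*a_s_1 + 1/15*a_s_2 + 0*a_s_3 + 4/5*a_s_4

Substituting a_s_1 = 1 and a_s_4 = 0, rearrange to (I - Q) a = r where r[i] = P(i -> s_1):
  [1/5, -2/15] . (a_s_2, a_s_3) = 1/15
  [-1/15, 1] . (a_s_2, a_s_3) = 2/15

Solving yields:
  a_s_2 = 19/43
  a_s_3 = 7/43

Starting state is s_3, so the absorption probability is a_s_3 = 7/43.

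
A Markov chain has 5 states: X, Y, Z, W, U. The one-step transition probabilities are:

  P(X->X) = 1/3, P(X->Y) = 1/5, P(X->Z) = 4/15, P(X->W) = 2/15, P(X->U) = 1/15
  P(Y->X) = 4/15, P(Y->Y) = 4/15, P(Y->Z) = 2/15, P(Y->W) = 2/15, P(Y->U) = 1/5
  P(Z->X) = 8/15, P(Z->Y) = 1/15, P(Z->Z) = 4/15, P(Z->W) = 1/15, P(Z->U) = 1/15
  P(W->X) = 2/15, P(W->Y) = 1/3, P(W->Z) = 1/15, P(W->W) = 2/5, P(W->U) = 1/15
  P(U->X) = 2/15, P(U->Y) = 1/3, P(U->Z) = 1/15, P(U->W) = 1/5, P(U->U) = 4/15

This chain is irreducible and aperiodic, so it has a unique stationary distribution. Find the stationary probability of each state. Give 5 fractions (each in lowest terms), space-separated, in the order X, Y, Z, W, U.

Answer: 105/358 83/358 63/358 95/537 131/1074

Derivation:
The stationary distribution satisfies pi = pi * P, i.e.:
  pi_X = 1/3*pi_X + 4/15*pi_Y + 8/15*pi_Z + 2/15*pi_W + 2/15*pi_U
  pi_Y = 1/5*pi_X + 4/15*pi_Y + 1/15*pi_Z + 1/3*pi_W + 1/3*pi_U
  pi_Z = 4/15*pi_X + 2/15*pi_Y + 4/15*pi_Z + 1/15*pi_W + 1/15*pi_U
  pi_W = 2/15*pi_X + 2/15*pi_Y + 1/15*pi_Z + 2/5*pi_W + 1/5*pi_U
  pi_U = 1/15*pi_X + 1/5*pi_Y + 1/15*pi_Z + 1/15*pi_W + 4/15*pi_U
with normalization: pi_X + pi_Y + pi_Z + pi_W + pi_U = 1.

Using the first 4 balance equations plus normalization, the linear system A*pi = b is:
  [-2/3, 4/15, 8/15, 2/15, 2/15] . pi = 0
  [1/5, -11/15, 1/15, 1/3, 1/3] . pi = 0
  [4/15, 2/15, -11/15, 1/15, 1/15] . pi = 0
  [2/15, 2/15, 1/15, -3/5, 1/5] . pi = 0
  [1, 1, 1, 1, 1] . pi = 1

Solving yields:
  pi_X = 105/358
  pi_Y = 83/358
  pi_Z = 63/358
  pi_W = 95/537
  pi_U = 131/1074

Verification (pi * P):
  105/358*1/3 + 83/358*4/15 + 63/358*8/15 + 95/537*2/15 + 131/1074*2/15 = 105/358 = pi_X  (ok)
  105/358*1/5 + 83/358*4/15 + 63/358*1/15 + 95/537*1/3 + 131/1074*1/3 = 83/358 = pi_Y  (ok)
  105/358*4/15 + 83/358*2/15 + 63/358*4/15 + 95/537*1/15 + 131/1074*1/15 = 63/358 = pi_Z  (ok)
  105/358*2/15 + 83/358*2/15 + 63/358*1/15 + 95/537*2/5 + 131/1074*1/5 = 95/537 = pi_W  (ok)
  105/358*1/15 + 83/358*1/5 + 63/358*1/15 + 95/537*1/15 + 131/1074*4/15 = 131/1074 = pi_U  (ok)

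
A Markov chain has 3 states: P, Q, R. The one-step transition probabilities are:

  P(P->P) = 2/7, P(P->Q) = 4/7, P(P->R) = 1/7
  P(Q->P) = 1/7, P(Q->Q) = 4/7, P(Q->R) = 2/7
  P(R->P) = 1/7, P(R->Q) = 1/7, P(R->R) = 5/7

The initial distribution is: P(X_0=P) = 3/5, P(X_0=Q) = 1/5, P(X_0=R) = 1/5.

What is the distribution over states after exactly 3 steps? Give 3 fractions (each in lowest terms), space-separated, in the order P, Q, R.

Propagating the distribution step by step (d_{t+1} = d_t * P):
d_0 = (P=3/5, Q=1/5, R=1/5)
  d_1[P] = 3/5*2/7 + 1/5*1/7 + 1/5*1/7 = 8/35
  d_1[Q] = 3/5*4/7 + 1/5*4/7 + 1/5*1/7 = 17/35
  d_1[R] = 3/5*1/7 + 1/5*2/7 + 1/5*5/7 = 2/7
d_1 = (P=8/35, Q=17/35, R=2/7)
  d_2[P] = 8/35*2/7 + 17/35*1/7 + 2/7*1/7 = 43/245
  d_2[Q] = 8/35*4/7 + 17/35*4/7 + 2/7*1/7 = 22/49
  d_2[R] = 8/35*1/7 + 17/35*2/7 + 2/7*5/7 = 92/245
d_2 = (P=43/245, Q=22/49, R=92/245)
  d_3[P] = 43/245*2/7 + 22/49*1/7 + 92/245*1/7 = 288/1715
  d_3[Q] = 43/245*4/7 + 22/49*4/7 + 92/245*1/7 = 704/1715
  d_3[R] = 43/245*1/7 + 22/49*2/7 + 92/245*5/7 = 723/1715
d_3 = (P=288/1715, Q=704/1715, R=723/1715)

Answer: 288/1715 704/1715 723/1715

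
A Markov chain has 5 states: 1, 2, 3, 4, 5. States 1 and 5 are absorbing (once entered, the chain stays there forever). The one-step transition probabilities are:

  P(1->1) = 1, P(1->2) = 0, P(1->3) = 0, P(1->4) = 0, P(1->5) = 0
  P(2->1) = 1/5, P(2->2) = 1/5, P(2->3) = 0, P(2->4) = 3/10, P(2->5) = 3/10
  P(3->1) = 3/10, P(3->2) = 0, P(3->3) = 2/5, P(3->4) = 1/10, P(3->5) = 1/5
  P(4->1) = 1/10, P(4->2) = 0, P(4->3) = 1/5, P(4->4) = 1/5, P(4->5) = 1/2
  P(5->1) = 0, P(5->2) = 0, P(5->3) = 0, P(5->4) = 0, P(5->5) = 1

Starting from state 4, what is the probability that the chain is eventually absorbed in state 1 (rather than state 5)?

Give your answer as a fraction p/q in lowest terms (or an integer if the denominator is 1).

Let a_i = P(absorbed in 1 | start in state i).
Boundary conditions: a_1 = 1, a_5 = 0.
For each transient state i, a_i = sum_j P(i->j) * a_j:
  a_2 = 1/5*a_1 + 1/5*a_2 + 0*a_3 + 3/10*a_4 + 3/10*a_5
  a_3 = 3/10*a_1 + 0*a_2 + 2/5*a_3 + 1/10*a_4 + 1/5*a_5
  a_4 = 1/10*a_1 + 0*a_2 + 1/5*a_3 + 1/5*a_4 + 1/2*a_5

Substituting a_1 = 1 and a_5 = 0, rearrange to (I - Q) a = r where r[i] = P(i -> 1):
  [4/5, 0, -3/10] . (a_2, a_3, a_4) = 1/5
  [0, 3/5, -1/10] . (a_2, a_3, a_4) = 3/10
  [0, -1/5, 4/5] . (a_2, a_3, a_4) = 1/10

Solving yields:
  a_2 = 8/23
  a_3 = 25/46
  a_4 = 6/23

Starting state is 4, so the absorption probability is a_4 = 6/23.

Answer: 6/23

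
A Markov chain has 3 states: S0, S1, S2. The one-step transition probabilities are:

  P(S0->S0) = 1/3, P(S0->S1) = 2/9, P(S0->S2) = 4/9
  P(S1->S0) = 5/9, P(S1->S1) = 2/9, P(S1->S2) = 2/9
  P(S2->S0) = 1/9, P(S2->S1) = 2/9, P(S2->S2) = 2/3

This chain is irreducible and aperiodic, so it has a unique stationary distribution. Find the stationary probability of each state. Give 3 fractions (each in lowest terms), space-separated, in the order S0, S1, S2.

Answer: 17/63 2/9 32/63

Derivation:
The stationary distribution satisfies pi = pi * P, i.e.:
  pi_S0 = 1/3*pi_S0 + 5/9*pi_S1 + 1/9*pi_S2
  pi_S1 = 2/9*pi_S0 + 2/9*pi_S1 + 2/9*pi_S2
  pi_S2 = 4/9*pi_S0 + 2/9*pi_S1 + 2/3*pi_S2
with normalization: pi_S0 + pi_S1 + pi_S2 = 1.

Using the first 2 balance equations plus normalization, the linear system A*pi = b is:
  [-2/3, 5/9, 1/9] . pi = 0
  [2/9, -7/9, 2/9] . pi = 0
  [1, 1, 1] . pi = 1

Solving yields:
  pi_S0 = 17/63
  pi_S1 = 2/9
  pi_S2 = 32/63

Verification (pi * P):
  17/63*1/3 + 2/9*5/9 + 32/63*1/9 = 17/63 = pi_S0  (ok)
  17/63*2/9 + 2/9*2/9 + 32/63*2/9 = 2/9 = pi_S1  (ok)
  17/63*4/9 + 2/9*2/9 + 32/63*2/3 = 32/63 = pi_S2  (ok)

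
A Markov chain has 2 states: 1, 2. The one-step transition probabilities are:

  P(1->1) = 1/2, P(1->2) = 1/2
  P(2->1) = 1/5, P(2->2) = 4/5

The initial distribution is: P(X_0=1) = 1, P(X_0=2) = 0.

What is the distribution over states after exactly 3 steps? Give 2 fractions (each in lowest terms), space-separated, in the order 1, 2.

Answer: 61/200 139/200

Derivation:
Propagating the distribution step by step (d_{t+1} = d_t * P):
d_0 = (1=1, 2=0)
  d_1[1] = 1*1/2 + 0*1/5 = 1/2
  d_1[2] = 1*1/2 + 0*4/5 = 1/2
d_1 = (1=1/2, 2=1/2)
  d_2[1] = 1/2*1/2 + 1/2*1/5 = 7/20
  d_2[2] = 1/2*1/2 + 1/2*4/5 = 13/20
d_2 = (1=7/20, 2=13/20)
  d_3[1] = 7/20*1/2 + 13/20*1/5 = 61/200
  d_3[2] = 7/20*1/2 + 13/20*4/5 = 139/200
d_3 = (1=61/200, 2=139/200)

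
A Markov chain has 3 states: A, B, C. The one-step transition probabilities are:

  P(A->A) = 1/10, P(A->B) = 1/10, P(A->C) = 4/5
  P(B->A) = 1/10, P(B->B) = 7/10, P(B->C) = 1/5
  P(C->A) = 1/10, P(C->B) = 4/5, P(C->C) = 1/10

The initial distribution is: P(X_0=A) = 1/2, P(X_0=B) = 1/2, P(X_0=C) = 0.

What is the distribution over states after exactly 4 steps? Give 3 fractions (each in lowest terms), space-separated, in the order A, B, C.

Answer: 1/10 6639/10000 2361/10000

Derivation:
Propagating the distribution step by step (d_{t+1} = d_t * P):
d_0 = (A=1/2, B=1/2, C=0)
  d_1[A] = 1/2*1/10 + 1/2*1/10 + 0*1/10 = 1/10
  d_1[B] = 1/2*1/10 + 1/2*7/10 + 0*4/5 = 2/5
  d_1[C] = 1/2*4/5 + 1/2*1/5 + 0*1/10 = 1/2
d_1 = (A=1/10, B=2/5, C=1/2)
  d_2[A] = 1/10*1/10 + 2/5*1/10 + 1/2*1/10 = 1/10
  d_2[B] = 1/10*1/10 + 2/5*7/10 + 1/2*4/5 = 69/100
  d_2[C] = 1/10*4/5 + 2/5*1/5 + 1/2*1/10 = 21/100
d_2 = (A=1/10, B=69/100, C=21/100)
  d_3[A] = 1/10*1/10 + 69/100*1/10 + 21/100*1/10 = 1/10
  d_3[B] = 1/10*1/10 + 69/100*7/10 + 21/100*4/5 = 661/1000
  d_3[C] = 1/10*4/5 + 69/100*1/5 + 21/100*1/10 = 239/1000
d_3 = (A=1/10, B=661/1000, C=239/1000)
  d_4[A] = 1/10*1/10 + 661/1000*1/10 + 239/1000*1/10 = 1/10
  d_4[B] = 1/10*1/10 + 661/1000*7/10 + 239/1000*4/5 = 6639/10000
  d_4[C] = 1/10*4/5 + 661/1000*1/5 + 239/1000*1/10 = 2361/10000
d_4 = (A=1/10, B=6639/10000, C=2361/10000)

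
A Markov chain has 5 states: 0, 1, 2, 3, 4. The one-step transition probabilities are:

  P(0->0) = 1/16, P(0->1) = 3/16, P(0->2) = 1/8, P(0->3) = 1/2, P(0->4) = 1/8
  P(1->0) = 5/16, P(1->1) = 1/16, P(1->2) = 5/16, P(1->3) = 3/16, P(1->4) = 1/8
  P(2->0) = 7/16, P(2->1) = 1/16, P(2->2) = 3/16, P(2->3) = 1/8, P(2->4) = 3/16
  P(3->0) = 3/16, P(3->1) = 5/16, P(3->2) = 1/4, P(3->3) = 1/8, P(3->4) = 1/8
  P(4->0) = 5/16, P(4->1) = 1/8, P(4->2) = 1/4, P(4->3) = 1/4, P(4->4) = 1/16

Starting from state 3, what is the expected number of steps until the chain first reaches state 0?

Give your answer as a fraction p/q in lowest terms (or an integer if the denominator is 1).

Let h_i = expected steps to first reach 0 from state i.
Boundary: h_0 = 0.
First-step equations for the other states:
  h_1 = 1 + 5/16*h_0 + 1/16*h_1 + 5/16*h_2 + 3/16*h_3 + 1/8*h_4
  h_2 = 1 + 7/16*h_0 + 1/16*h_1 + 3/16*h_2 + 1/8*h_3 + 3/16*h_4
  h_3 = 1 + 3/16*h_0 + 5/16*h_1 + 1/4*h_2 + 1/8*h_3 + 1/8*h_4
  h_4 = 1 + 5/16*h_0 + 1/8*h_1 + 1/4*h_2 + 1/4*h_3 + 1/16*h_4

Substituting h_0 = 0 and rearranging gives the linear system (I - Q) h = 1:
  [15/16, -5/16, -3/16, -1/8] . (h_1, h_2, h_3, h_4) = 1
  [-1/16, 13/16, -1/8, -3/16] . (h_1, h_2, h_3, h_4) = 1
  [-5/16, -1/4, 7/8, -1/8] . (h_1, h_2, h_3, h_4) = 1
  [-1/8, -1/4, -1/4, 15/16] . (h_1, h_2, h_3, h_4) = 1

Solving yields:
  h_1 = 83248/26973
  h_2 = 24496/8991
  h_3 = 93616/26973
  h_4 = 28144/8991

Starting state is 3, so the expected hitting time is h_3 = 93616/26973.

Answer: 93616/26973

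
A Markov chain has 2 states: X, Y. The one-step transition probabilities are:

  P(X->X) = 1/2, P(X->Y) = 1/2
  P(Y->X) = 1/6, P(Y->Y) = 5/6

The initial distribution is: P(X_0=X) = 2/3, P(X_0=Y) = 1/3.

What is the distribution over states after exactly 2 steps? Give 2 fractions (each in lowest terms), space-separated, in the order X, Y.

Propagating the distribution step by step (d_{t+1} = d_t * P):
d_0 = (X=2/3, Y=1/3)
  d_1[X] = 2/3*1/2 + 1/3*1/6 = 7/18
  d_1[Y] = 2/3*1/2 + 1/3*5/6 = 11/18
d_1 = (X=7/18, Y=11/18)
  d_2[X] = 7/18*1/2 + 11/18*1/6 = 8/27
  d_2[Y] = 7/18*1/2 + 11/18*5/6 = 19/27
d_2 = (X=8/27, Y=19/27)

Answer: 8/27 19/27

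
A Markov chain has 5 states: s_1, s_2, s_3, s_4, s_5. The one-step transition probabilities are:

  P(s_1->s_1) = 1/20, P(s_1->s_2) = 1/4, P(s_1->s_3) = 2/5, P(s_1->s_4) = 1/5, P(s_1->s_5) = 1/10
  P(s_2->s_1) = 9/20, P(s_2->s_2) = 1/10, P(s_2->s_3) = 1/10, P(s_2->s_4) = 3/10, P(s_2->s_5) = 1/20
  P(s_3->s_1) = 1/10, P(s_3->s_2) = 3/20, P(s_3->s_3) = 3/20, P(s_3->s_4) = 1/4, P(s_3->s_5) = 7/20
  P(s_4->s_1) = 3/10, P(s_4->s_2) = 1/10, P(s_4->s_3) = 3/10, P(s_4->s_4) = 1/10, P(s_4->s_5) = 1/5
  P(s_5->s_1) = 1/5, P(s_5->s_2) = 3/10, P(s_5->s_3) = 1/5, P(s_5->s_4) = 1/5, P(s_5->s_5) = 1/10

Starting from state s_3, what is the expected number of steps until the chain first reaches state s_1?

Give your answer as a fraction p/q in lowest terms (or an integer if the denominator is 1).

Let h_i = expected steps to first reach s_1 from state i.
Boundary: h_s_1 = 0.
First-step equations for the other states:
  h_s_2 = 1 + 9/20*h_s_1 + 1/10*h_s_2 + 1/10*h_s_3 + 3/10*h_s_4 + 1/20*h_s_5
  h_s_3 = 1 + 1/10*h_s_1 + 3/20*h_s_2 + 3/20*h_s_3 + 1/4*h_s_4 + 7/20*h_s_5
  h_s_4 = 1 + 3/10*h_s_1 + 1/10*h_s_2 + 3/10*h_s_3 + 1/10*h_s_4 + 1/5*h_s_5
  h_s_5 = 1 + 1/5*h_s_1 + 3/10*h_s_2 + 1/5*h_s_3 + 1/5*h_s_4 + 1/10*h_s_5

Substituting h_s_1 = 0 and rearranging gives the linear system (I - Q) h = 1:
  [9/10, -1/10, -3/10, -1/20] . (h_s_2, h_s_3, h_s_4, h_s_5) = 1
  [-3/20, 17/20, -1/4, -7/20] . (h_s_2, h_s_3, h_s_4, h_s_5) = 1
  [-1/10, -3/10, 9/10, -1/5] . (h_s_2, h_s_3, h_s_4, h_s_5) = 1
  [-3/10, -1/5, -1/5, 9/10] . (h_s_2, h_s_3, h_s_4, h_s_5) = 1

Solving yields:
  h_s_2 = 21550/6909
  h_s_3 = 31165/6909
  h_s_4 = 26615/6909
  h_s_5 = 27700/6909

Starting state is s_3, so the expected hitting time is h_s_3 = 31165/6909.

Answer: 31165/6909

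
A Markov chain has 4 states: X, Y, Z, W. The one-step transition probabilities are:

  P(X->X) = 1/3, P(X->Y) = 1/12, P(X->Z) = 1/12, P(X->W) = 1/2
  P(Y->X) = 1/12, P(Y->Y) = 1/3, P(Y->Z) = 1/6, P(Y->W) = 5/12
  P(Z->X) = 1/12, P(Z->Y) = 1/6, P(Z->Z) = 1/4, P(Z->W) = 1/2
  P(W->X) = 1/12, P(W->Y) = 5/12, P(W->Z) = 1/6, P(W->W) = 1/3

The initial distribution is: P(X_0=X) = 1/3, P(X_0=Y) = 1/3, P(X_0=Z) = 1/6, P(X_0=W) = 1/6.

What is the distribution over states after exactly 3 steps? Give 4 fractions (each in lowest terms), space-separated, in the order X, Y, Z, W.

Propagating the distribution step by step (d_{t+1} = d_t * P):
d_0 = (X=1/3, Y=1/3, Z=1/6, W=1/6)
  d_1[X] = 1/3*1/3 + 1/3*1/12 + 1/6*1/12 + 1/6*1/12 = 1/6
  d_1[Y] = 1/3*1/12 + 1/3*1/3 + 1/6*1/6 + 1/6*5/12 = 17/72
  d_1[Z] = 1/3*1/12 + 1/3*1/6 + 1/6*1/4 + 1/6*1/6 = 11/72
  d_1[W] = 1/3*1/2 + 1/3*5/12 + 1/6*1/2 + 1/6*1/3 = 4/9
d_1 = (X=1/6, Y=17/72, Z=11/72, W=4/9)
  d_2[X] = 1/6*1/3 + 17/72*1/12 + 11/72*1/12 + 4/9*1/12 = 1/8
  d_2[Y] = 1/6*1/12 + 17/72*1/3 + 11/72*1/6 + 4/9*5/12 = 131/432
  d_2[Z] = 1/6*1/12 + 17/72*1/6 + 11/72*1/4 + 4/9*1/6 = 143/864
  d_2[W] = 1/6*1/2 + 17/72*5/12 + 11/72*1/2 + 4/9*1/3 = 13/32
d_2 = (X=1/8, Y=131/432, Z=143/864, W=13/32)
  d_3[X] = 1/8*1/3 + 131/432*1/12 + 143/864*1/12 + 13/32*1/12 = 11/96
  d_3[Y] = 1/8*1/12 + 131/432*1/3 + 143/864*1/6 + 13/32*5/12 = 3197/10368
  d_3[Z] = 1/8*1/12 + 131/432*1/6 + 143/864*1/4 + 13/32*1/6 = 1763/10368
  d_3[W] = 1/8*1/2 + 131/432*5/12 + 143/864*1/2 + 13/32*1/3 = 1055/2592
d_3 = (X=11/96, Y=3197/10368, Z=1763/10368, W=1055/2592)

Answer: 11/96 3197/10368 1763/10368 1055/2592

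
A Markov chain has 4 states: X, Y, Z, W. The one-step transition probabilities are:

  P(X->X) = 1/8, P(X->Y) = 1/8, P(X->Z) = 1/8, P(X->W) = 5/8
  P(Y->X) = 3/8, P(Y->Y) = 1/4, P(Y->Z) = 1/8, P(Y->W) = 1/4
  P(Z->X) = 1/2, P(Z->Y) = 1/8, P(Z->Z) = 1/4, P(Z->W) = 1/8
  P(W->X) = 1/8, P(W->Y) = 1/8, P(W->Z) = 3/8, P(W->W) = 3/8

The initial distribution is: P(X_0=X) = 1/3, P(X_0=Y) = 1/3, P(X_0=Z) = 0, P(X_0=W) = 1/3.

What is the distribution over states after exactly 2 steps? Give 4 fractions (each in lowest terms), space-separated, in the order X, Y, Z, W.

Propagating the distribution step by step (d_{t+1} = d_t * P):
d_0 = (X=1/3, Y=1/3, Z=0, W=1/3)
  d_1[X] = 1/3*1/8 + 1/3*3/8 + 0*1/2 + 1/3*1/8 = 5/24
  d_1[Y] = 1/3*1/8 + 1/3*1/4 + 0*1/8 + 1/3*1/8 = 1/6
  d_1[Z] = 1/3*1/8 + 1/3*1/8 + 0*1/4 + 1/3*3/8 = 5/24
  d_1[W] = 1/3*5/8 + 1/3*1/4 + 0*1/8 + 1/3*3/8 = 5/12
d_1 = (X=5/24, Y=1/6, Z=5/24, W=5/12)
  d_2[X] = 5/24*1/8 + 1/6*3/8 + 5/24*1/2 + 5/12*1/8 = 47/192
  d_2[Y] = 5/24*1/8 + 1/6*1/4 + 5/24*1/8 + 5/12*1/8 = 7/48
  d_2[Z] = 5/24*1/8 + 1/6*1/8 + 5/24*1/4 + 5/12*3/8 = 49/192
  d_2[W] = 5/24*5/8 + 1/6*1/4 + 5/24*1/8 + 5/12*3/8 = 17/48
d_2 = (X=47/192, Y=7/48, Z=49/192, W=17/48)

Answer: 47/192 7/48 49/192 17/48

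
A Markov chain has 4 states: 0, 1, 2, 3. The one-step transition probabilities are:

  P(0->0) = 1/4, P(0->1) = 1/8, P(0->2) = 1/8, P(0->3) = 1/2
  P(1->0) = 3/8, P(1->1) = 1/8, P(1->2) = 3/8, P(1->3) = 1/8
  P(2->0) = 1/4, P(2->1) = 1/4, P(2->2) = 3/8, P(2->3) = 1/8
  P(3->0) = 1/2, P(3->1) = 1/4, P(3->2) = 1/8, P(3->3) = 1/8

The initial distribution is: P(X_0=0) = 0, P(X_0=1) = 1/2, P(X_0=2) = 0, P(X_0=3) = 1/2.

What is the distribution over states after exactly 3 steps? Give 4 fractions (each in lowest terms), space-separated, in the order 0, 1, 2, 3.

Answer: 11/32 195/1024 29/128 245/1024

Derivation:
Propagating the distribution step by step (d_{t+1} = d_t * P):
d_0 = (0=0, 1=1/2, 2=0, 3=1/2)
  d_1[0] = 0*1/4 + 1/2*3/8 + 0*1/4 + 1/2*1/2 = 7/16
  d_1[1] = 0*1/8 + 1/2*1/8 + 0*1/4 + 1/2*1/4 = 3/16
  d_1[2] = 0*1/8 + 1/2*3/8 + 0*3/8 + 1/2*1/8 = 1/4
  d_1[3] = 0*1/2 + 1/2*1/8 + 0*1/8 + 1/2*1/8 = 1/8
d_1 = (0=7/16, 1=3/16, 2=1/4, 3=1/8)
  d_2[0] = 7/16*1/4 + 3/16*3/8 + 1/4*1/4 + 1/8*1/2 = 39/128
  d_2[1] = 7/16*1/8 + 3/16*1/8 + 1/4*1/4 + 1/8*1/4 = 11/64
  d_2[2] = 7/16*1/8 + 3/16*3/8 + 1/4*3/8 + 1/8*1/8 = 15/64
  d_2[3] = 7/16*1/2 + 3/16*1/8 + 1/4*1/8 + 1/8*1/8 = 37/128
d_2 = (0=39/128, 1=11/64, 2=15/64, 3=37/128)
  d_3[0] = 39/128*1/4 + 11/64*3/8 + 15/64*1/4 + 37/128*1/2 = 11/32
  d_3[1] = 39/128*1/8 + 11/64*1/8 + 15/64*1/4 + 37/128*1/4 = 195/1024
  d_3[2] = 39/128*1/8 + 11/64*3/8 + 15/64*3/8 + 37/128*1/8 = 29/128
  d_3[3] = 39/128*1/2 + 11/64*1/8 + 15/64*1/8 + 37/128*1/8 = 245/1024
d_3 = (0=11/32, 1=195/1024, 2=29/128, 3=245/1024)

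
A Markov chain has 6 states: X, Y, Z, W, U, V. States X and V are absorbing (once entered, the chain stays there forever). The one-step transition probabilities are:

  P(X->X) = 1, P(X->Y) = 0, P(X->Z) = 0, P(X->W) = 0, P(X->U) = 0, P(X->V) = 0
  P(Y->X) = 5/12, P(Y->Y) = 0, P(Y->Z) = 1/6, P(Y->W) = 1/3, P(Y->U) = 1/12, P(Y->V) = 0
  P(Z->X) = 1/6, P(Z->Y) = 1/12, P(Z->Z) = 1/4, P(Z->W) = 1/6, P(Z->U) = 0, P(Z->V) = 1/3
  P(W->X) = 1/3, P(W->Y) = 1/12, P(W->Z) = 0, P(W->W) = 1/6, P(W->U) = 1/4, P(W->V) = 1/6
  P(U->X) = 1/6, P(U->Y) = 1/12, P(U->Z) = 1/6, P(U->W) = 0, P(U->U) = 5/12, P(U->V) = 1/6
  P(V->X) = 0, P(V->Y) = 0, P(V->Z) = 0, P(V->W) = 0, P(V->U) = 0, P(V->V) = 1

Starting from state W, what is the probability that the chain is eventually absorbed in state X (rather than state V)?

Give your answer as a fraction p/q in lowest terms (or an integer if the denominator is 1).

Answer: 2123/3369

Derivation:
Let a_i = P(absorbed in X | start in state i).
Boundary conditions: a_X = 1, a_V = 0.
For each transient state i, a_i = sum_j P(i->j) * a_j:
  a_Y = 5/12*a_X + 0*a_Y + 1/6*a_Z + 1/3*a_W + 1/12*a_U + 0*a_V
  a_Z = 1/6*a_X + 1/12*a_Y + 1/4*a_Z + 1/6*a_W + 0*a_U + 1/3*a_V
  a_W = 1/3*a_X + 1/12*a_Y + 0*a_Z + 1/6*a_W + 1/4*a_U + 1/6*a_V
  a_U = 1/6*a_X + 1/12*a_Y + 1/6*a_Z + 0*a_W + 5/12*a_U + 1/6*a_V

Substituting a_X = 1 and a_V = 0, rearrange to (I - Q) a = r where r[i] = P(i -> X):
  [1, -1/6, -1/3, -1/12] . (a_Y, a_Z, a_W, a_U) = 5/12
  [-1/12, 3/4, -1/6, 0] . (a_Y, a_Z, a_W, a_U) = 1/6
  [-1/12, 0, 5/6, -1/4] . (a_Y, a_Z, a_W, a_U) = 1/3
  [-1/12, -1/6, 0, 7/12] . (a_Y, a_Z, a_W, a_U) = 1/6

Solving yields:
  a_Y = 2507/3369
  a_Z = 1499/3369
  a_W = 2123/3369
  a_U = 583/1123

Starting state is W, so the absorption probability is a_W = 2123/3369.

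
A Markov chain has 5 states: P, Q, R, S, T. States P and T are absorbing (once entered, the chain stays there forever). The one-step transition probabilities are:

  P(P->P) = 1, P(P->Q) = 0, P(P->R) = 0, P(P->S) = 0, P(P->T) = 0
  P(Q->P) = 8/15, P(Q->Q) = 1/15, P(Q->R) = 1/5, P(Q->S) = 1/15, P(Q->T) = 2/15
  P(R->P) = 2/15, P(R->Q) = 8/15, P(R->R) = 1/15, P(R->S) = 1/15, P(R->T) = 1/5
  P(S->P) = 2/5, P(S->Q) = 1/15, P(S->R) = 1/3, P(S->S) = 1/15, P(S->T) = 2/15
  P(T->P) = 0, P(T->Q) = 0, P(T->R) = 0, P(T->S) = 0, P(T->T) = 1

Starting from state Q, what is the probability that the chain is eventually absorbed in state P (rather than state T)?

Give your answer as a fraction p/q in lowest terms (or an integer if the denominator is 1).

Answer: 1724/2281

Derivation:
Let a_i = P(absorbed in P | start in state i).
Boundary conditions: a_P = 1, a_T = 0.
For each transient state i, a_i = sum_j P(i->j) * a_j:
  a_Q = 8/15*a_P + 1/15*a_Q + 1/5*a_R + 1/15*a_S + 2/15*a_T
  a_R = 2/15*a_P + 8/15*a_Q + 1/15*a_R + 1/15*a_S + 1/5*a_T
  a_S = 2/5*a_P + 1/15*a_Q + 1/3*a_R + 1/15*a_S + 2/15*a_T

Substituting a_P = 1 and a_T = 0, rearrange to (I - Q) a = r where r[i] = P(i -> P):
  [14/15, -1/5, -1/15] . (a_Q, a_R, a_S) = 8/15
  [-8/15, 14/15, -1/15] . (a_Q, a_R, a_S) = 2/15
  [-1/15, -1/3, 14/15] . (a_Q, a_R, a_S) = 2/5

Solving yields:
  a_Q = 1724/2281
  a_R = 1426/2281
  a_S = 1610/2281

Starting state is Q, so the absorption probability is a_Q = 1724/2281.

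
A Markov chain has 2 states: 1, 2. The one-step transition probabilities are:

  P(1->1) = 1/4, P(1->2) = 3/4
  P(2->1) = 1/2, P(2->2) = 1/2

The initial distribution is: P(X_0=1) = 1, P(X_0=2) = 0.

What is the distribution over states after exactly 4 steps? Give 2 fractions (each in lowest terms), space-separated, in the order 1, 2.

Propagating the distribution step by step (d_{t+1} = d_t * P):
d_0 = (1=1, 2=0)
  d_1[1] = 1*1/4 + 0*1/2 = 1/4
  d_1[2] = 1*3/4 + 0*1/2 = 3/4
d_1 = (1=1/4, 2=3/4)
  d_2[1] = 1/4*1/4 + 3/4*1/2 = 7/16
  d_2[2] = 1/4*3/4 + 3/4*1/2 = 9/16
d_2 = (1=7/16, 2=9/16)
  d_3[1] = 7/16*1/4 + 9/16*1/2 = 25/64
  d_3[2] = 7/16*3/4 + 9/16*1/2 = 39/64
d_3 = (1=25/64, 2=39/64)
  d_4[1] = 25/64*1/4 + 39/64*1/2 = 103/256
  d_4[2] = 25/64*3/4 + 39/64*1/2 = 153/256
d_4 = (1=103/256, 2=153/256)

Answer: 103/256 153/256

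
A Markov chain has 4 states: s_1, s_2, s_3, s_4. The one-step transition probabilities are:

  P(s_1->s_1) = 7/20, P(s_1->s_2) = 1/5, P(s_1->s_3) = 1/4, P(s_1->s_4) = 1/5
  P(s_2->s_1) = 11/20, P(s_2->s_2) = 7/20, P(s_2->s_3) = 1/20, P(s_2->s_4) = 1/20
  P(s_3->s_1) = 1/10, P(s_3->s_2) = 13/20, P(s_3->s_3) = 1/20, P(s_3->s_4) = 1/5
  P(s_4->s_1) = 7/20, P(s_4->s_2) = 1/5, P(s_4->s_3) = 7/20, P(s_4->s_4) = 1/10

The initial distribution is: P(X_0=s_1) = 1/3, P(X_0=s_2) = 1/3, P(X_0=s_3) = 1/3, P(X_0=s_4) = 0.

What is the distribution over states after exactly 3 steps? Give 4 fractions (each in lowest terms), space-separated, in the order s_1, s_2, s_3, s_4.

Propagating the distribution step by step (d_{t+1} = d_t * P):
d_0 = (s_1=1/3, s_2=1/3, s_3=1/3, s_4=0)
  d_1[s_1] = 1/3*7/20 + 1/3*11/20 + 1/3*1/10 + 0*7/20 = 1/3
  d_1[s_2] = 1/3*1/5 + 1/3*7/20 + 1/3*13/20 + 0*1/5 = 2/5
  d_1[s_3] = 1/3*1/4 + 1/3*1/20 + 1/3*1/20 + 0*7/20 = 7/60
  d_1[s_4] = 1/3*1/5 + 1/3*1/20 + 1/3*1/5 + 0*1/10 = 3/20
d_1 = (s_1=1/3, s_2=2/5, s_3=7/60, s_4=3/20)
  d_2[s_1] = 1/3*7/20 + 2/5*11/20 + 7/60*1/10 + 3/20*7/20 = 481/1200
  d_2[s_2] = 1/3*1/5 + 2/5*7/20 + 7/60*13/20 + 3/20*1/5 = 5/16
  d_2[s_3] = 1/3*1/4 + 2/5*1/20 + 7/60*1/20 + 3/20*7/20 = 97/600
  d_2[s_4] = 1/3*1/5 + 2/5*1/20 + 7/60*1/5 + 3/20*1/10 = 1/8
d_2 = (s_1=481/1200, s_2=5/16, s_3=97/600, s_4=1/8)
  d_3[s_1] = 481/1200*7/20 + 5/16*11/20 + 97/600*1/10 + 1/8*7/20 = 893/2400
  d_3[s_2] = 481/1200*1/5 + 5/16*7/20 + 97/600*13/20 + 1/8*1/5 = 2557/8000
  d_3[s_3] = 481/1200*1/4 + 5/16*1/20 + 97/600*1/20 + 1/8*7/20 = 503/3000
  d_3[s_4] = 481/1200*1/5 + 5/16*1/20 + 97/600*1/5 + 1/8*1/10 = 9/64
d_3 = (s_1=893/2400, s_2=2557/8000, s_3=503/3000, s_4=9/64)

Answer: 893/2400 2557/8000 503/3000 9/64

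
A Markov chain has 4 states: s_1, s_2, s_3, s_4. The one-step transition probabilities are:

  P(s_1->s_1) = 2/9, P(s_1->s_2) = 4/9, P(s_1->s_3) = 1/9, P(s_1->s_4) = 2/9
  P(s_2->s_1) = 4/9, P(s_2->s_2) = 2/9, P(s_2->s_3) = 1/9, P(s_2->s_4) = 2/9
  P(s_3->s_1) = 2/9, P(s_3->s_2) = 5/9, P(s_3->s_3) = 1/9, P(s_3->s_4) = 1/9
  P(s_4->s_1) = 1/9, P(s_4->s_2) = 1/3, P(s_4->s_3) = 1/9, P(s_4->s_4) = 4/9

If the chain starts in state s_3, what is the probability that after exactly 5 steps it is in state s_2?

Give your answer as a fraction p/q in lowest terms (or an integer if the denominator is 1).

Computing P^5 by repeated multiplication:
P^1 =
  s_1: [2/9, 4/9, 1/9, 2/9]
  s_2: [4/9, 2/9, 1/9, 2/9]
  s_3: [2/9, 5/9, 1/9, 1/9]
  s_4: [1/9, 1/3, 1/9, 4/9]
P^2 =
  s_1: [8/27, 1/3, 1/9, 7/27]
  s_2: [20/81, 31/81, 1/9, 7/27]
  s_3: [1/3, 26/81, 1/9, 19/81]
  s_4: [20/81, 1/3, 1/9, 25/81]
P^3 =
  s_1: [65/243, 86/243, 1/9, 65/243]
  s_2: [203/729, 250/729, 1/9, 65/243]
  s_3: [65/243, 262/729, 1/9, 191/729]
  s_4: [191/729, 254/729, 1/9, 203/729]
P^4 =
  s_1: [593/2187, 254/729, 1/9, 589/2187]
  s_2: [1763/6561, 2302/6561, 1/9, 589/2187]
  s_3: [199/729, 2282/6561, 1/9, 1759/6561]
  s_4: [1763/6561, 254/729, 1/9, 1783/6561]
P^5 =
  s_1: [5309/19683, 6878/19683, 1/9, 5309/19683]
  s_2: [15959/59049, 20602/59049, 1/9, 5309/19683]
  s_3: [5309/19683, 20650/59049, 1/9, 15911/59049]
  s_4: [15911/59049, 20618/59049, 1/9, 15959/59049]

(P^5)[s_3 -> s_2] = 20650/59049

Answer: 20650/59049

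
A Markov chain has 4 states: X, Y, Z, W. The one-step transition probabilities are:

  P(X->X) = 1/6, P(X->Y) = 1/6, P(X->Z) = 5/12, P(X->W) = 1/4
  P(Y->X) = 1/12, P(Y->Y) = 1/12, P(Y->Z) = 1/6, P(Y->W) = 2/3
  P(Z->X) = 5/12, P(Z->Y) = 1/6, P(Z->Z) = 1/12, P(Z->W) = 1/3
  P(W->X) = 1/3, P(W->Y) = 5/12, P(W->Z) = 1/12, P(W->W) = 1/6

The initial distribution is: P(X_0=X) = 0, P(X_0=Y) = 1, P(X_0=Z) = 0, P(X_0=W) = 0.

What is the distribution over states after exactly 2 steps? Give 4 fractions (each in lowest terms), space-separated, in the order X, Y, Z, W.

Propagating the distribution step by step (d_{t+1} = d_t * P):
d_0 = (X=0, Y=1, Z=0, W=0)
  d_1[X] = 0*1/6 + 1*1/12 + 0*5/12 + 0*1/3 = 1/12
  d_1[Y] = 0*1/6 + 1*1/12 + 0*1/6 + 0*5/12 = 1/12
  d_1[Z] = 0*5/12 + 1*1/6 + 0*1/12 + 0*1/12 = 1/6
  d_1[W] = 0*1/4 + 1*2/3 + 0*1/3 + 0*1/6 = 2/3
d_1 = (X=1/12, Y=1/12, Z=1/6, W=2/3)
  d_2[X] = 1/12*1/6 + 1/12*1/12 + 1/6*5/12 + 2/3*1/3 = 5/16
  d_2[Y] = 1/12*1/6 + 1/12*1/12 + 1/6*1/6 + 2/3*5/12 = 47/144
  d_2[Z] = 1/12*5/12 + 1/12*1/6 + 1/6*1/12 + 2/3*1/12 = 17/144
  d_2[W] = 1/12*1/4 + 1/12*2/3 + 1/6*1/3 + 2/3*1/6 = 35/144
d_2 = (X=5/16, Y=47/144, Z=17/144, W=35/144)

Answer: 5/16 47/144 17/144 35/144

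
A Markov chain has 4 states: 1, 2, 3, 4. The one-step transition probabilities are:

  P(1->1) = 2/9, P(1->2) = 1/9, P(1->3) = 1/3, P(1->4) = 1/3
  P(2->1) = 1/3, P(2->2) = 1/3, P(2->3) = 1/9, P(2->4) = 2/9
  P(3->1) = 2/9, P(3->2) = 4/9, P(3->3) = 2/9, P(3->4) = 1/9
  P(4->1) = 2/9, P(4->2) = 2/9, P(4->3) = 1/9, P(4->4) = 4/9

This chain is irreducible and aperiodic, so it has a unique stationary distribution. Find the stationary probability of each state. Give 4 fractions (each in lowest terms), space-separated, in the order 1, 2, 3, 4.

Answer: 73/290 77/290 109/580 171/580

Derivation:
The stationary distribution satisfies pi = pi * P, i.e.:
  pi_1 = 2/9*pi_1 + 1/3*pi_2 + 2/9*pi_3 + 2/9*pi_4
  pi_2 = 1/9*pi_1 + 1/3*pi_2 + 4/9*pi_3 + 2/9*pi_4
  pi_3 = 1/3*pi_1 + 1/9*pi_2 + 2/9*pi_3 + 1/9*pi_4
  pi_4 = 1/3*pi_1 + 2/9*pi_2 + 1/9*pi_3 + 4/9*pi_4
with normalization: pi_1 + pi_2 + pi_3 + pi_4 = 1.

Using the first 3 balance equations plus normalization, the linear system A*pi = b is:
  [-7/9, 1/3, 2/9, 2/9] . pi = 0
  [1/9, -2/3, 4/9, 2/9] . pi = 0
  [1/3, 1/9, -7/9, 1/9] . pi = 0
  [1, 1, 1, 1] . pi = 1

Solving yields:
  pi_1 = 73/290
  pi_2 = 77/290
  pi_3 = 109/580
  pi_4 = 171/580

Verification (pi * P):
  73/290*2/9 + 77/290*1/3 + 109/580*2/9 + 171/580*2/9 = 73/290 = pi_1  (ok)
  73/290*1/9 + 77/290*1/3 + 109/580*4/9 + 171/580*2/9 = 77/290 = pi_2  (ok)
  73/290*1/3 + 77/290*1/9 + 109/580*2/9 + 171/580*1/9 = 109/580 = pi_3  (ok)
  73/290*1/3 + 77/290*2/9 + 109/580*1/9 + 171/580*4/9 = 171/580 = pi_4  (ok)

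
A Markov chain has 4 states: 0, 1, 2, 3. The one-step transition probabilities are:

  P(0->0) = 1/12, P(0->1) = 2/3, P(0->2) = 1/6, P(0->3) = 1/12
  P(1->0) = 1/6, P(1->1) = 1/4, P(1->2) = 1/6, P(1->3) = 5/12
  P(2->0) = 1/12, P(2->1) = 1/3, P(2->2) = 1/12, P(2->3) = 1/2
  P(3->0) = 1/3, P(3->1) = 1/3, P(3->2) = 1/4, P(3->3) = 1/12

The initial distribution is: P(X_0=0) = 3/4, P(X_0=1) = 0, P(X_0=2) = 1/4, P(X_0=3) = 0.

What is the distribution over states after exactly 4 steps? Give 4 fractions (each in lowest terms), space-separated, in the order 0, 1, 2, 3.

Answer: 7403/41472 7619/20736 4787/27648 863/3072

Derivation:
Propagating the distribution step by step (d_{t+1} = d_t * P):
d_0 = (0=3/4, 1=0, 2=1/4, 3=0)
  d_1[0] = 3/4*1/12 + 0*1/6 + 1/4*1/12 + 0*1/3 = 1/12
  d_1[1] = 3/4*2/3 + 0*1/4 + 1/4*1/3 + 0*1/3 = 7/12
  d_1[2] = 3/4*1/6 + 0*1/6 + 1/4*1/12 + 0*1/4 = 7/48
  d_1[3] = 3/4*1/12 + 0*5/12 + 1/4*1/2 + 0*1/12 = 3/16
d_1 = (0=1/12, 1=7/12, 2=7/48, 3=3/16)
  d_2[0] = 1/12*1/12 + 7/12*1/6 + 7/48*1/12 + 3/16*1/3 = 103/576
  d_2[1] = 1/12*2/3 + 7/12*1/4 + 7/48*1/3 + 3/16*1/3 = 5/16
  d_2[2] = 1/12*1/6 + 7/12*1/6 + 7/48*1/12 + 3/16*1/4 = 49/288
  d_2[3] = 1/12*1/12 + 7/12*5/12 + 7/48*1/2 + 3/16*1/12 = 65/192
d_2 = (0=103/576, 1=5/16, 2=49/288, 3=65/192)
  d_3[0] = 103/576*1/12 + 5/16*1/6 + 49/288*1/12 + 65/192*1/3 = 149/768
  d_3[1] = 103/576*2/3 + 5/16*1/4 + 49/288*1/3 + 65/192*1/3 = 317/864
  d_3[2] = 103/576*1/6 + 5/16*1/6 + 49/288*1/12 + 65/192*1/4 = 1249/6912
  d_3[3] = 103/576*1/12 + 5/16*5/12 + 49/288*1/2 + 65/192*1/12 = 893/3456
d_3 = (0=149/768, 1=317/864, 2=1249/6912, 3=893/3456)
  d_4[0] = 149/768*1/12 + 317/864*1/6 + 1249/6912*1/12 + 893/3456*1/3 = 7403/41472
  d_4[1] = 149/768*2/3 + 317/864*1/4 + 1249/6912*1/3 + 893/3456*1/3 = 7619/20736
  d_4[2] = 149/768*1/6 + 317/864*1/6 + 1249/6912*1/12 + 893/3456*1/4 = 4787/27648
  d_4[3] = 149/768*1/12 + 317/864*5/12 + 1249/6912*1/2 + 893/3456*1/12 = 863/3072
d_4 = (0=7403/41472, 1=7619/20736, 2=4787/27648, 3=863/3072)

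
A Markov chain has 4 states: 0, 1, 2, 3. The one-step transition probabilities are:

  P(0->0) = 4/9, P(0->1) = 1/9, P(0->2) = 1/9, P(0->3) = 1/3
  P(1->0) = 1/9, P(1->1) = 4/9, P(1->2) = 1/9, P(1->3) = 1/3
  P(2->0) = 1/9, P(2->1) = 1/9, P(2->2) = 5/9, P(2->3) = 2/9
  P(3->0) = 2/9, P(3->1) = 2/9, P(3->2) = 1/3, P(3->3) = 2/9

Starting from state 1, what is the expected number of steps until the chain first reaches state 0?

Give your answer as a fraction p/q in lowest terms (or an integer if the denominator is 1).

Answer: 78/11

Derivation:
Let h_i = expected steps to first reach 0 from state i.
Boundary: h_0 = 0.
First-step equations for the other states:
  h_1 = 1 + 1/9*h_0 + 4/9*h_1 + 1/9*h_2 + 1/3*h_3
  h_2 = 1 + 1/9*h_0 + 1/9*h_1 + 5/9*h_2 + 2/9*h_3
  h_3 = 1 + 2/9*h_0 + 2/9*h_1 + 1/3*h_2 + 2/9*h_3

Substituting h_0 = 0 and rearranging gives the linear system (I - Q) h = 1:
  [5/9, -1/9, -1/3] . (h_1, h_2, h_3) = 1
  [-1/9, 4/9, -2/9] . (h_1, h_2, h_3) = 1
  [-2/9, -1/3, 7/9] . (h_1, h_2, h_3) = 1

Solving yields:
  h_1 = 78/11
  h_2 = 159/22
  h_3 = 141/22

Starting state is 1, so the expected hitting time is h_1 = 78/11.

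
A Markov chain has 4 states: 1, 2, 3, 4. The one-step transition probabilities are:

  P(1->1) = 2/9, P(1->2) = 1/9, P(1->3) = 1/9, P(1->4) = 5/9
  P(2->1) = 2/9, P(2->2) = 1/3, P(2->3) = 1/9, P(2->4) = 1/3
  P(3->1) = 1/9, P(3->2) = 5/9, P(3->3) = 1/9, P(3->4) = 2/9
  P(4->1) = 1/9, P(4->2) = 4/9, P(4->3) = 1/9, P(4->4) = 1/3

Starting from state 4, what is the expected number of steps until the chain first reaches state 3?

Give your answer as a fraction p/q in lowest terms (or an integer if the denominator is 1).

Let h_i = expected steps to first reach 3 from state i.
Boundary: h_3 = 0.
First-step equations for the other states:
  h_1 = 1 + 2/9*h_1 + 1/9*h_2 + 1/9*h_3 + 5/9*h_4
  h_2 = 1 + 2/9*h_1 + 1/3*h_2 + 1/9*h_3 + 1/3*h_4
  h_4 = 1 + 1/9*h_1 + 4/9*h_2 + 1/9*h_3 + 1/3*h_4

Substituting h_3 = 0 and rearranging gives the linear system (I - Q) h = 1:
  [7/9, -1/9, -5/9] . (h_1, h_2, h_4) = 1
  [-2/9, 2/3, -1/3] . (h_1, h_2, h_4) = 1
  [-1/9, -4/9, 2/3] . (h_1, h_2, h_4) = 1

Solving yields:
  h_1 = 9
  h_2 = 9
  h_4 = 9

Starting state is 4, so the expected hitting time is h_4 = 9.

Answer: 9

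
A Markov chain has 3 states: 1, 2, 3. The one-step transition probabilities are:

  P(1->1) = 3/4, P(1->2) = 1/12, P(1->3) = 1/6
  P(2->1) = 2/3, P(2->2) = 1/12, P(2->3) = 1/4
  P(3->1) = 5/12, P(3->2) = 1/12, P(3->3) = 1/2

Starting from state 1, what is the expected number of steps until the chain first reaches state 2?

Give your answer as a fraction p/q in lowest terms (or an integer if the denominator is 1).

Let h_i = expected steps to first reach 2 from state i.
Boundary: h_2 = 0.
First-step equations for the other states:
  h_1 = 1 + 3/4*h_1 + 1/12*h_2 + 1/6*h_3
  h_3 = 1 + 5/12*h_1 + 1/12*h_2 + 1/2*h_3

Substituting h_2 = 0 and rearranging gives the linear system (I - Q) h = 1:
  [1/4, -1/6] . (h_1, h_3) = 1
  [-5/12, 1/2] . (h_1, h_3) = 1

Solving yields:
  h_1 = 12
  h_3 = 12

Starting state is 1, so the expected hitting time is h_1 = 12.

Answer: 12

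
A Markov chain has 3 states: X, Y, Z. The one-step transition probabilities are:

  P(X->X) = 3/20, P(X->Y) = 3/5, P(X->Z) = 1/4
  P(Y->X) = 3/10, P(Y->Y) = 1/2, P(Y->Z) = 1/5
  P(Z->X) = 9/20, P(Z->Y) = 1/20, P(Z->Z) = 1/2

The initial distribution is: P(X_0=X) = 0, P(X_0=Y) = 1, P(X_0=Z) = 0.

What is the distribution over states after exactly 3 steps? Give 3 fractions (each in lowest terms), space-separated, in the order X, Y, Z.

Propagating the distribution step by step (d_{t+1} = d_t * P):
d_0 = (X=0, Y=1, Z=0)
  d_1[X] = 0*3/20 + 1*3/10 + 0*9/20 = 3/10
  d_1[Y] = 0*3/5 + 1*1/2 + 0*1/20 = 1/2
  d_1[Z] = 0*1/4 + 1*1/5 + 0*1/2 = 1/5
d_1 = (X=3/10, Y=1/2, Z=1/5)
  d_2[X] = 3/10*3/20 + 1/2*3/10 + 1/5*9/20 = 57/200
  d_2[Y] = 3/10*3/5 + 1/2*1/2 + 1/5*1/20 = 11/25
  d_2[Z] = 3/10*1/4 + 1/2*1/5 + 1/5*1/2 = 11/40
d_2 = (X=57/200, Y=11/25, Z=11/40)
  d_3[X] = 57/200*3/20 + 11/25*3/10 + 11/40*9/20 = 597/2000
  d_3[Y] = 57/200*3/5 + 11/25*1/2 + 11/40*1/20 = 1619/4000
  d_3[Z] = 57/200*1/4 + 11/25*1/5 + 11/40*1/2 = 1187/4000
d_3 = (X=597/2000, Y=1619/4000, Z=1187/4000)

Answer: 597/2000 1619/4000 1187/4000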